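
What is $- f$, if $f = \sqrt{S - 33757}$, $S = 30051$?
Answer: $- i \sqrt{3706} \approx - 60.877 i$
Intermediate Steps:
$f = i \sqrt{3706}$ ($f = \sqrt{30051 - 33757} = \sqrt{-3706} = i \sqrt{3706} \approx 60.877 i$)
$- f = - i \sqrt{3706}$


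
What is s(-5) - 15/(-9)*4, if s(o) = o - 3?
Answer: -4/3 ≈ -1.3333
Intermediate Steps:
s(o) = -3 + o
s(-5) - 15/(-9)*4 = (-3 - 5) - 15/(-9)*4 = -8 - 15*(-⅑)*4 = -8 + (5/3)*4 = -8 + 20/3 = -4/3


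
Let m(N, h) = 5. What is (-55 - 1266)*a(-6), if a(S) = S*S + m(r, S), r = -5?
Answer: -54161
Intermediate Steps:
a(S) = 5 + S² (a(S) = S*S + 5 = S² + 5 = 5 + S²)
(-55 - 1266)*a(-6) = (-55 - 1266)*(5 + (-6)²) = -1321*(5 + 36) = -1321*41 = -54161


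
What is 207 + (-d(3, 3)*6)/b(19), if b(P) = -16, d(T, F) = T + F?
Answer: 837/4 ≈ 209.25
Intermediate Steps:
d(T, F) = F + T
207 + (-d(3, 3)*6)/b(19) = 207 + (-(3 + 3)*6)/(-16) = 207 + (-1*6*6)*(-1/16) = 207 - 6*6*(-1/16) = 207 - 36*(-1/16) = 207 + 9/4 = 837/4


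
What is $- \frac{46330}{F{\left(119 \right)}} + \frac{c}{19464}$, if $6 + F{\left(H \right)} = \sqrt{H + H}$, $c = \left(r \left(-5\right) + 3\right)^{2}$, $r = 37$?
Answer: $- \frac{675488959}{491466} - \frac{23165 \sqrt{238}}{101} \approx -4912.8$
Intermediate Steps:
$c = 33124$ ($c = \left(37 \left(-5\right) + 3\right)^{2} = \left(-185 + 3\right)^{2} = \left(-182\right)^{2} = 33124$)
$F{\left(H \right)} = -6 + \sqrt{2} \sqrt{H}$ ($F{\left(H \right)} = -6 + \sqrt{H + H} = -6 + \sqrt{2 H} = -6 + \sqrt{2} \sqrt{H}$)
$- \frac{46330}{F{\left(119 \right)}} + \frac{c}{19464} = - \frac{46330}{-6 + \sqrt{2} \sqrt{119}} + \frac{33124}{19464} = - \frac{46330}{-6 + \sqrt{238}} + 33124 \cdot \frac{1}{19464} = - \frac{46330}{-6 + \sqrt{238}} + \frac{8281}{4866} = \frac{8281}{4866} - \frac{46330}{-6 + \sqrt{238}}$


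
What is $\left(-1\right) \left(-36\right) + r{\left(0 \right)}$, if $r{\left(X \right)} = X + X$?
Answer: $36$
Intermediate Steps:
$r{\left(X \right)} = 2 X$
$\left(-1\right) \left(-36\right) + r{\left(0 \right)} = \left(-1\right) \left(-36\right) + 2 \cdot 0 = 36 + 0 = 36$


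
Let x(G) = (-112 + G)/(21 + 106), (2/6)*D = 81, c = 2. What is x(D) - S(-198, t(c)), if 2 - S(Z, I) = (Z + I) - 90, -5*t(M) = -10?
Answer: -36445/127 ≈ -286.97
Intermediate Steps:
t(M) = 2 (t(M) = -⅕*(-10) = 2)
D = 243 (D = 3*81 = 243)
S(Z, I) = 92 - I - Z (S(Z, I) = 2 - ((Z + I) - 90) = 2 - ((I + Z) - 90) = 2 - (-90 + I + Z) = 2 + (90 - I - Z) = 92 - I - Z)
x(G) = -112/127 + G/127 (x(G) = (-112 + G)/127 = (-112 + G)*(1/127) = -112/127 + G/127)
x(D) - S(-198, t(c)) = (-112/127 + (1/127)*243) - (92 - 1*2 - 1*(-198)) = (-112/127 + 243/127) - (92 - 2 + 198) = 131/127 - 1*288 = 131/127 - 288 = -36445/127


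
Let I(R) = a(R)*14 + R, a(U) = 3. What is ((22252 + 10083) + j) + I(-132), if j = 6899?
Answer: 39144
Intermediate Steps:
I(R) = 42 + R (I(R) = 3*14 + R = 42 + R)
((22252 + 10083) + j) + I(-132) = ((22252 + 10083) + 6899) + (42 - 132) = (32335 + 6899) - 90 = 39234 - 90 = 39144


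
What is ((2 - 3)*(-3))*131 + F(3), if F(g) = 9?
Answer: 402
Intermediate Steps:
((2 - 3)*(-3))*131 + F(3) = ((2 - 3)*(-3))*131 + 9 = -1*(-3)*131 + 9 = 3*131 + 9 = 393 + 9 = 402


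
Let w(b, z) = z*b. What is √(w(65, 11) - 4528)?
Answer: I*√3813 ≈ 61.75*I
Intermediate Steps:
w(b, z) = b*z
√(w(65, 11) - 4528) = √(65*11 - 4528) = √(715 - 4528) = √(-3813) = I*√3813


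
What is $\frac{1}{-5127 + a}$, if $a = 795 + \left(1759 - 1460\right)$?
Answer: $- \frac{1}{4033} \approx -0.00024795$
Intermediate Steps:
$a = 1094$ ($a = 795 + 299 = 1094$)
$\frac{1}{-5127 + a} = \frac{1}{-5127 + 1094} = \frac{1}{-4033} = - \frac{1}{4033}$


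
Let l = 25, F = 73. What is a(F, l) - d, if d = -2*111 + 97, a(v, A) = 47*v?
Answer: 3556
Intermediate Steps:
d = -125 (d = -222 + 97 = -125)
a(F, l) - d = 47*73 - 1*(-125) = 3431 + 125 = 3556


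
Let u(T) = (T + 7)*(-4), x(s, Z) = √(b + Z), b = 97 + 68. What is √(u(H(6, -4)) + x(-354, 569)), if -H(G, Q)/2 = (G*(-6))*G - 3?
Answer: √(-1780 + √734) ≈ 41.868*I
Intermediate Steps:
H(G, Q) = 6 + 12*G² (H(G, Q) = -2*((G*(-6))*G - 3) = -2*((-6*G)*G - 3) = -2*(-6*G² - 3) = -2*(-3 - 6*G²) = 6 + 12*G²)
b = 165
x(s, Z) = √(165 + Z)
u(T) = -28 - 4*T (u(T) = (7 + T)*(-4) = -28 - 4*T)
√(u(H(6, -4)) + x(-354, 569)) = √((-28 - 4*(6 + 12*6²)) + √(165 + 569)) = √((-28 - 4*(6 + 12*36)) + √734) = √((-28 - 4*(6 + 432)) + √734) = √((-28 - 4*438) + √734) = √((-28 - 1752) + √734) = √(-1780 + √734)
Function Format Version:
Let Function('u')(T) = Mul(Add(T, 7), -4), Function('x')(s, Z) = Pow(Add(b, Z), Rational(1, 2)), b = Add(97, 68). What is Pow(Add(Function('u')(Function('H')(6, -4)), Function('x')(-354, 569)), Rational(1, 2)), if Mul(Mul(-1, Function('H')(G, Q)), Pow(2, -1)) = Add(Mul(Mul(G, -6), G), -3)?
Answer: Pow(Add(-1780, Pow(734, Rational(1, 2))), Rational(1, 2)) ≈ Mul(41.868, I)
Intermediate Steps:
Function('H')(G, Q) = Add(6, Mul(12, Pow(G, 2))) (Function('H')(G, Q) = Mul(-2, Add(Mul(Mul(G, -6), G), -3)) = Mul(-2, Add(Mul(Mul(-6, G), G), -3)) = Mul(-2, Add(Mul(-6, Pow(G, 2)), -3)) = Mul(-2, Add(-3, Mul(-6, Pow(G, 2)))) = Add(6, Mul(12, Pow(G, 2))))
b = 165
Function('x')(s, Z) = Pow(Add(165, Z), Rational(1, 2))
Function('u')(T) = Add(-28, Mul(-4, T)) (Function('u')(T) = Mul(Add(7, T), -4) = Add(-28, Mul(-4, T)))
Pow(Add(Function('u')(Function('H')(6, -4)), Function('x')(-354, 569)), Rational(1, 2)) = Pow(Add(Add(-28, Mul(-4, Add(6, Mul(12, Pow(6, 2))))), Pow(Add(165, 569), Rational(1, 2))), Rational(1, 2)) = Pow(Add(Add(-28, Mul(-4, Add(6, Mul(12, 36)))), Pow(734, Rational(1, 2))), Rational(1, 2)) = Pow(Add(Add(-28, Mul(-4, Add(6, 432))), Pow(734, Rational(1, 2))), Rational(1, 2)) = Pow(Add(Add(-28, Mul(-4, 438)), Pow(734, Rational(1, 2))), Rational(1, 2)) = Pow(Add(Add(-28, -1752), Pow(734, Rational(1, 2))), Rational(1, 2)) = Pow(Add(-1780, Pow(734, Rational(1, 2))), Rational(1, 2))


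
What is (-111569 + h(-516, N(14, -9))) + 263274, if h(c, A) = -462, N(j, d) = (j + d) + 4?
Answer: 151243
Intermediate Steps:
N(j, d) = 4 + d + j (N(j, d) = (d + j) + 4 = 4 + d + j)
(-111569 + h(-516, N(14, -9))) + 263274 = (-111569 - 462) + 263274 = -112031 + 263274 = 151243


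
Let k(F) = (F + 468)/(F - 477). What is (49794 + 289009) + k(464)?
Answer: 4403507/13 ≈ 3.3873e+5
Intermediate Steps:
k(F) = (468 + F)/(-477 + F)
(49794 + 289009) + k(464) = (49794 + 289009) + (468 + 464)/(-477 + 464) = 338803 + 932/(-13) = 338803 - 1/13*932 = 338803 - 932/13 = 4403507/13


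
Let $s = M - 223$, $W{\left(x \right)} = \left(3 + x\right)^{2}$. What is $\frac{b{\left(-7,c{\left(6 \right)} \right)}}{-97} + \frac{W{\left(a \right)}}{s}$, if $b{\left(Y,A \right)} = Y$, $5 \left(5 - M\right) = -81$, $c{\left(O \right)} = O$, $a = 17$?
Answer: $- \frac{186937}{97873} \approx -1.91$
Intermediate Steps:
$M = \frac{106}{5}$ ($M = 5 - - \frac{81}{5} = 5 + \frac{81}{5} = \frac{106}{5} \approx 21.2$)
$s = - \frac{1009}{5}$ ($s = \frac{106}{5} - 223 = - \frac{1009}{5} \approx -201.8$)
$\frac{b{\left(-7,c{\left(6 \right)} \right)}}{-97} + \frac{W{\left(a \right)}}{s} = - \frac{7}{-97} + \frac{\left(3 + 17\right)^{2}}{- \frac{1009}{5}} = \left(-7\right) \left(- \frac{1}{97}\right) + 20^{2} \left(- \frac{5}{1009}\right) = \frac{7}{97} + 400 \left(- \frac{5}{1009}\right) = \frac{7}{97} - \frac{2000}{1009} = - \frac{186937}{97873}$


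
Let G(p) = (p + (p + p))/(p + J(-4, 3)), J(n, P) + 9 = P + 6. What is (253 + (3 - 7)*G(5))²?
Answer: 58081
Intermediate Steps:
J(n, P) = -3 + P (J(n, P) = -9 + (P + 6) = -9 + (6 + P) = -3 + P)
G(p) = 3 (G(p) = (p + (p + p))/(p + (-3 + 3)) = (p + 2*p)/(p + 0) = (3*p)/p = 3)
(253 + (3 - 7)*G(5))² = (253 + (3 - 7)*3)² = (253 - 4*3)² = (253 - 12)² = 241² = 58081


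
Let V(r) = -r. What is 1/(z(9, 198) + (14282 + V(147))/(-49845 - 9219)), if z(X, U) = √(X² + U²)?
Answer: 166973928/27409545286627 + 31397004864*√485/137047726433135 ≈ 0.0050514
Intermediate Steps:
z(X, U) = √(U² + X²)
1/(z(9, 198) + (14282 + V(147))/(-49845 - 9219)) = 1/(√(198² + 9²) + (14282 - 1*147)/(-49845 - 9219)) = 1/(√(39204 + 81) + (14282 - 147)/(-59064)) = 1/(√39285 + 14135*(-1/59064)) = 1/(9*√485 - 14135/59064) = 1/(-14135/59064 + 9*√485)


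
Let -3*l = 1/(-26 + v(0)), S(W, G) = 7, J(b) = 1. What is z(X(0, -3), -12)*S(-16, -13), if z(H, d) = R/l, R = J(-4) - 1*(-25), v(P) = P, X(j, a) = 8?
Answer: 14196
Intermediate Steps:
R = 26 (R = 1 - 1*(-25) = 1 + 25 = 26)
l = 1/78 (l = -1/(3*(-26 + 0)) = -⅓/(-26) = -⅓*(-1/26) = 1/78 ≈ 0.012821)
z(H, d) = 2028 (z(H, d) = 26/(1/78) = 26*78 = 2028)
z(X(0, -3), -12)*S(-16, -13) = 2028*7 = 14196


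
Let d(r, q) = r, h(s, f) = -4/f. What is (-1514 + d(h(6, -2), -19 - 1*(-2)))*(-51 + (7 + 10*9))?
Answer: -69552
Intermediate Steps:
(-1514 + d(h(6, -2), -19 - 1*(-2)))*(-51 + (7 + 10*9)) = (-1514 - 4/(-2))*(-51 + (7 + 10*9)) = (-1514 - 4*(-1/2))*(-51 + (7 + 90)) = (-1514 + 2)*(-51 + 97) = -1512*46 = -69552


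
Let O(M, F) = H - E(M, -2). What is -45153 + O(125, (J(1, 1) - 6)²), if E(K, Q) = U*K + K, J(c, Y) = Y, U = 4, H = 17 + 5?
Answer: -45756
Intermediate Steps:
H = 22
E(K, Q) = 5*K (E(K, Q) = 4*K + K = 5*K)
O(M, F) = 22 - 5*M
-45153 + O(125, (J(1, 1) - 6)²) = -45153 + (22 - 5*125) = -45153 + (22 - 625) = -45153 - 603 = -45756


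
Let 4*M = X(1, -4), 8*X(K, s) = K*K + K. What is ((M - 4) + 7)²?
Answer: 2401/256 ≈ 9.3789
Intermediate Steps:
X(K, s) = K/8 + K²/8 (X(K, s) = (K*K + K)/8 = (K² + K)/8 = (K + K²)/8 = K/8 + K²/8)
M = 1/16 (M = ((⅛)*1*(1 + 1))/4 = ((⅛)*1*2)/4 = (¼)*(¼) = 1/16 ≈ 0.062500)
((M - 4) + 7)² = ((1/16 - 4) + 7)² = (-63/16 + 7)² = (49/16)² = 2401/256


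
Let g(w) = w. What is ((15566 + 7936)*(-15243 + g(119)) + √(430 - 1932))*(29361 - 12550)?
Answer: -5975373253128 + 16811*I*√1502 ≈ -5.9754e+12 + 6.5152e+5*I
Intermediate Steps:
((15566 + 7936)*(-15243 + g(119)) + √(430 - 1932))*(29361 - 12550) = ((15566 + 7936)*(-15243 + 119) + √(430 - 1932))*(29361 - 12550) = (23502*(-15124) + √(-1502))*16811 = (-355444248 + I*√1502)*16811 = -5975373253128 + 16811*I*√1502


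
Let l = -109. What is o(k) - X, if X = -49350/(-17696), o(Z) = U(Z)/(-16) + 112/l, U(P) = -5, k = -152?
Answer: -241369/68888 ≈ -3.5038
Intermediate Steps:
o(Z) = -1247/1744 (o(Z) = -5/(-16) + 112/(-109) = -5*(-1/16) + 112*(-1/109) = 5/16 - 112/109 = -1247/1744)
X = 3525/1264 (X = -49350*(-1/17696) = 3525/1264 ≈ 2.7888)
o(k) - X = -1247/1744 - 1*3525/1264 = -1247/1744 - 3525/1264 = -241369/68888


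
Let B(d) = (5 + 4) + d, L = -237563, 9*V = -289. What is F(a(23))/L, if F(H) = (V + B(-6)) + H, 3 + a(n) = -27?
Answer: 532/2138067 ≈ 0.00024882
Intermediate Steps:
V = -289/9 (V = (1/9)*(-289) = -289/9 ≈ -32.111)
a(n) = -30 (a(n) = -3 - 27 = -30)
B(d) = 9 + d
F(H) = -262/9 + H (F(H) = (-289/9 + (9 - 6)) + H = (-289/9 + 3) + H = -262/9 + H)
F(a(23))/L = (-262/9 - 30)/(-237563) = -532/9*(-1/237563) = 532/2138067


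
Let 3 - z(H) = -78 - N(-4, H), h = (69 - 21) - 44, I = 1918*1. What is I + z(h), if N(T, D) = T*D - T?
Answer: 1987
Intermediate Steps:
N(T, D) = -T + D*T (N(T, D) = D*T - T = -T + D*T)
I = 1918
h = 4 (h = 48 - 44 = 4)
z(H) = 85 - 4*H (z(H) = 3 - (-78 - (-4)*(-1 + H)) = 3 - (-78 - (4 - 4*H)) = 3 - (-78 + (-4 + 4*H)) = 3 - (-82 + 4*H) = 3 + (82 - 4*H) = 85 - 4*H)
I + z(h) = 1918 + (85 - 4*4) = 1918 + (85 - 16) = 1918 + 69 = 1987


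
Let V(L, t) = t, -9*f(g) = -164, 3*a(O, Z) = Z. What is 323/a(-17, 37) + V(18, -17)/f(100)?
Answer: 153255/6068 ≈ 25.256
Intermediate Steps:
a(O, Z) = Z/3
f(g) = 164/9 (f(g) = -1/9*(-164) = 164/9)
323/a(-17, 37) + V(18, -17)/f(100) = 323/(((1/3)*37)) - 17/164/9 = 323/(37/3) - 17*9/164 = 323*(3/37) - 153/164 = 969/37 - 153/164 = 153255/6068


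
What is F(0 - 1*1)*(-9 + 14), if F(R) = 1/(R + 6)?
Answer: 1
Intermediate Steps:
F(R) = 1/(6 + R)
F(0 - 1*1)*(-9 + 14) = (-9 + 14)/(6 + (0 - 1*1)) = 5/(6 + (0 - 1)) = 5/(6 - 1) = 5/5 = (1/5)*5 = 1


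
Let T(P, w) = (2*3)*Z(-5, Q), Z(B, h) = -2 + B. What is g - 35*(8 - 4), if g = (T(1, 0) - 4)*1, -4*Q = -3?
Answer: -186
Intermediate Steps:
Q = ¾ (Q = -¼*(-3) = ¾ ≈ 0.75000)
T(P, w) = -42 (T(P, w) = (2*3)*(-2 - 5) = 6*(-7) = -42)
g = -46 (g = (-42 - 4)*1 = -46*1 = -46)
g - 35*(8 - 4) = -46 - 35*(8 - 4) = -46 - 35*4 = -46 - 140 = -186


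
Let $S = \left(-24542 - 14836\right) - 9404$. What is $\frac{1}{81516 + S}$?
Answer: $\frac{1}{32734} \approx 3.0549 \cdot 10^{-5}$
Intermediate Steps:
$S = -48782$ ($S = -39378 - 9404 = -48782$)
$\frac{1}{81516 + S} = \frac{1}{81516 - 48782} = \frac{1}{32734}$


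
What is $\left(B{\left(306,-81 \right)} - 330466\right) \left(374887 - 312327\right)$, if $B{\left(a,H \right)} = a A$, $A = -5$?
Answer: $-20769669760$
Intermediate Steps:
$B{\left(a,H \right)} = - 5 a$ ($B{\left(a,H \right)} = a \left(-5\right) = - 5 a$)
$\left(B{\left(306,-81 \right)} - 330466\right) \left(374887 - 312327\right) = \left(\left(-5\right) 306 - 330466\right) \left(374887 - 312327\right) = \left(-1530 - 330466\right) 62560 = \left(-331996\right) 62560 = -20769669760$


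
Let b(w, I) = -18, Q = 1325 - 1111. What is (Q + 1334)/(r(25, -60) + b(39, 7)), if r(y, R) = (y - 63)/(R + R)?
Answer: -92880/1061 ≈ -87.540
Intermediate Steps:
Q = 214
r(y, R) = (-63 + y)/(2*R) (r(y, R) = (-63 + y)/((2*R)) = (-63 + y)*(1/(2*R)) = (-63 + y)/(2*R))
(Q + 1334)/(r(25, -60) + b(39, 7)) = (214 + 1334)/((1/2)*(-63 + 25)/(-60) - 18) = 1548/((1/2)*(-1/60)*(-38) - 18) = 1548/(19/60 - 18) = 1548/(-1061/60) = 1548*(-60/1061) = -92880/1061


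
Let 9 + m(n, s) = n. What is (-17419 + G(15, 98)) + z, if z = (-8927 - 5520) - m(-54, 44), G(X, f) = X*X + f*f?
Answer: -21974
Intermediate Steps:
m(n, s) = -9 + n
G(X, f) = X² + f²
z = -14384 (z = (-8927 - 5520) - (-9 - 54) = -14447 - 1*(-63) = -14447 + 63 = -14384)
(-17419 + G(15, 98)) + z = (-17419 + (15² + 98²)) - 14384 = (-17419 + (225 + 9604)) - 14384 = (-17419 + 9829) - 14384 = -7590 - 14384 = -21974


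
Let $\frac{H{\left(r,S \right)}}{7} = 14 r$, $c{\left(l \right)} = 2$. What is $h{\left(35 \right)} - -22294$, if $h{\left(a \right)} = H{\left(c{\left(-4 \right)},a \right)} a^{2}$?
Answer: $262394$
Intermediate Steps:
$H{\left(r,S \right)} = 98 r$ ($H{\left(r,S \right)} = 7 \cdot 14 r = 98 r$)
$h{\left(a \right)} = 196 a^{2}$ ($h{\left(a \right)} = 98 \cdot 2 a^{2} = 196 a^{2}$)
$h{\left(35 \right)} - -22294 = 196 \cdot 35^{2} - -22294 = 196 \cdot 1225 + 22294 = 240100 + 22294 = 262394$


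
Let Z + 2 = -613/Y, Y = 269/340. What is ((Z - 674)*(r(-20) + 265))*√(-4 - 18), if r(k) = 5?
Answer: -105371280*I*√22/269 ≈ -1.8373e+6*I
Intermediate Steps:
Y = 269/340 (Y = 269*(1/340) = 269/340 ≈ 0.79118)
Z = -208958/269 (Z = -2 - 613/269/340 = -2 - 613*340/269 = -2 - 208420/269 = -208958/269 ≈ -776.80)
((Z - 674)*(r(-20) + 265))*√(-4 - 18) = ((-208958/269 - 674)*(5 + 265))*√(-4 - 18) = (-390264/269*270)*√(-22) = -105371280*I*√22/269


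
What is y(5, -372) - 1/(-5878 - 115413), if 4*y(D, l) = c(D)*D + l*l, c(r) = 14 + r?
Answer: 16796256393/485164 ≈ 34620.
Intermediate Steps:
y(D, l) = l²/4 + D*(14 + D)/4 (y(D, l) = ((14 + D)*D + l*l)/4 = (D*(14 + D) + l²)/4 = (l² + D*(14 + D))/4 = l²/4 + D*(14 + D)/4)
y(5, -372) - 1/(-5878 - 115413) = ((¼)*(-372)² + (¼)*5*(14 + 5)) - 1/(-5878 - 115413) = ((¼)*138384 + (¼)*5*19) - 1/(-121291) = (34596 + 95/4) - 1*(-1/121291) = 138479/4 + 1/121291 = 16796256393/485164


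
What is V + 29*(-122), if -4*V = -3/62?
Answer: -877421/248 ≈ -3538.0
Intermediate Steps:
V = 3/248 (V = -(-3)/(4*62) = -(-3)/248 = -¼*(-3/62) = 3/248 ≈ 0.012097)
V + 29*(-122) = 3/248 + 29*(-122) = 3/248 - 3538 = -877421/248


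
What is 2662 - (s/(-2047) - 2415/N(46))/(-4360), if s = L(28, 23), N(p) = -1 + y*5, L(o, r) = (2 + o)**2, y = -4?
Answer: 4751674309/1784984 ≈ 2662.0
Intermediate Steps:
N(p) = -21 (N(p) = -1 - 4*5 = -1 - 20 = -21)
s = 900 (s = (2 + 28)**2 = 30**2 = 900)
2662 - (s/(-2047) - 2415/N(46))/(-4360) = 2662 - (900/(-2047) - 2415/(-21))/(-4360) = 2662 - (900*(-1/2047) - 2415*(-1/21))*(-1)/4360 = 2662 - (-900/2047 + 115)*(-1)/4360 = 2662 - 234505*(-1)/(2047*4360) = 2662 - 1*(-46901/1784984) = 2662 + 46901/1784984 = 4751674309/1784984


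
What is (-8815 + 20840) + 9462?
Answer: 21487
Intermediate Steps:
(-8815 + 20840) + 9462 = 12025 + 9462 = 21487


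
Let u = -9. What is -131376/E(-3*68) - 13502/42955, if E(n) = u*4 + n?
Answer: 4700013/8591 ≈ 547.09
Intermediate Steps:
E(n) = -36 + n (E(n) = -9*4 + n = -36 + n)
-131376/E(-3*68) - 13502/42955 = -131376/(-36 - 3*68) - 13502/42955 = -131376/(-36 - 204) - 13502*1/42955 = -131376/(-240) - 13502/42955 = -131376*(-1/240) - 13502/42955 = 2737/5 - 13502/42955 = 4700013/8591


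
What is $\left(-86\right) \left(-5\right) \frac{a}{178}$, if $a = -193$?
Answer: $- \frac{41495}{89} \approx -466.24$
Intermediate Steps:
$\left(-86\right) \left(-5\right) \frac{a}{178} = \left(-86\right) \left(-5\right) \left(- \frac{193}{178}\right) = 430 \left(\left(-193\right) \frac{1}{178}\right) = 430 \left(- \frac{193}{178}\right) = - \frac{41495}{89}$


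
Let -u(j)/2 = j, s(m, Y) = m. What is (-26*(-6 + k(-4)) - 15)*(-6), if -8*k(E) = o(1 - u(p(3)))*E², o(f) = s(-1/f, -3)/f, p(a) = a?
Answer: -41142/49 ≈ -839.63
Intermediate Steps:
u(j) = -2*j
o(f) = -1/f² (o(f) = (-1/f)/f = -1/f²)
k(E) = E²/392 (k(E) = -(-1/(1 - (-2)*3)²)*E²/8 = -(-1/(1 - 1*(-6))²)*E²/8 = -(-1/(1 + 6)²)*E²/8 = -(-1/7²)*E²/8 = -(-1*1/49)*E²/8 = -(-1)*E²/392 = E²/392)
(-26*(-6 + k(-4)) - 15)*(-6) = (-26*(-6 + (1/392)*(-4)²) - 15)*(-6) = (-26*(-6 + (1/392)*16) - 15)*(-6) = (-26*(-6 + 2/49) - 15)*(-6) = (-26*(-292/49) - 15)*(-6) = (7592/49 - 15)*(-6) = (6857/49)*(-6) = -41142/49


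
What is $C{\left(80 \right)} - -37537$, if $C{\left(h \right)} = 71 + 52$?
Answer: $37660$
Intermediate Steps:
$C{\left(h \right)} = 123$
$C{\left(80 \right)} - -37537 = 123 - -37537 = 123 + 37537 = 37660$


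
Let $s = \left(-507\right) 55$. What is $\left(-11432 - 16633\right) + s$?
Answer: $-55950$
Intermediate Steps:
$s = -27885$
$\left(-11432 - 16633\right) + s = \left(-11432 - 16633\right) - 27885 = -28065 - 27885 = -55950$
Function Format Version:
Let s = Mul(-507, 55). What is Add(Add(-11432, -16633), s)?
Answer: -55950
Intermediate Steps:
s = -27885
Add(Add(-11432, -16633), s) = Add(Add(-11432, -16633), -27885) = Add(-28065, -27885) = -55950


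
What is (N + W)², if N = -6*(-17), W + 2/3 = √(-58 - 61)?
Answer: 91345/9 + 608*I*√119/3 ≈ 10149.0 + 2210.8*I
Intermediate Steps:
W = -⅔ + I*√119 (W = -⅔ + √(-58 - 61) = -⅔ + √(-119) = -⅔ + I*√119 ≈ -0.66667 + 10.909*I)
N = 102
(N + W)² = (102 + (-⅔ + I*√119))² = (304/3 + I*√119)²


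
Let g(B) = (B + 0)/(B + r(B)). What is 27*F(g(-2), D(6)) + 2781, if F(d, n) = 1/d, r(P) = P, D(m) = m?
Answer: 2835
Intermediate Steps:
g(B) = ½ (g(B) = (B + 0)/(B + B) = B/((2*B)) = B*(1/(2*B)) = ½)
27*F(g(-2), D(6)) + 2781 = 27/(½) + 2781 = 27*2 + 2781 = 54 + 2781 = 2835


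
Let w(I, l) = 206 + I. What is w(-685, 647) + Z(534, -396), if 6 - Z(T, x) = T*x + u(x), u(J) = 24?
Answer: 210967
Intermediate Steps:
Z(T, x) = -18 - T*x (Z(T, x) = 6 - (T*x + 24) = 6 - (24 + T*x) = 6 + (-24 - T*x) = -18 - T*x)
w(-685, 647) + Z(534, -396) = (206 - 685) + (-18 - 1*534*(-396)) = -479 + (-18 + 211464) = -479 + 211446 = 210967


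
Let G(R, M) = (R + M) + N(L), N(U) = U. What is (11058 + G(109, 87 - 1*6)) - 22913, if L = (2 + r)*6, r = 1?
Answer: -11647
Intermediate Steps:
L = 18 (L = (2 + 1)*6 = 3*6 = 18)
G(R, M) = 18 + M + R (G(R, M) = (R + M) + 18 = (M + R) + 18 = 18 + M + R)
(11058 + G(109, 87 - 1*6)) - 22913 = (11058 + (18 + (87 - 1*6) + 109)) - 22913 = (11058 + (18 + (87 - 6) + 109)) - 22913 = (11058 + (18 + 81 + 109)) - 22913 = (11058 + 208) - 22913 = 11266 - 22913 = -11647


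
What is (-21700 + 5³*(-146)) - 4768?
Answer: -44718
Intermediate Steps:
(-21700 + 5³*(-146)) - 4768 = (-21700 + 125*(-146)) - 4768 = (-21700 - 18250) - 4768 = -39950 - 4768 = -44718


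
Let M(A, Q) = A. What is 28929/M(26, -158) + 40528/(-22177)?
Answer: 640504705/576602 ≈ 1110.8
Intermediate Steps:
28929/M(26, -158) + 40528/(-22177) = 28929/26 + 40528/(-22177) = 28929*(1/26) + 40528*(-1/22177) = 28929/26 - 40528/22177 = 640504705/576602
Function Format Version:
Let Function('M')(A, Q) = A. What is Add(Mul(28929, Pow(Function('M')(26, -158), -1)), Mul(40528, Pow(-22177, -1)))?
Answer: Rational(640504705, 576602) ≈ 1110.8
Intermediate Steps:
Add(Mul(28929, Pow(Function('M')(26, -158), -1)), Mul(40528, Pow(-22177, -1))) = Add(Mul(28929, Pow(26, -1)), Mul(40528, Pow(-22177, -1))) = Add(Mul(28929, Rational(1, 26)), Mul(40528, Rational(-1, 22177))) = Add(Rational(28929, 26), Rational(-40528, 22177)) = Rational(640504705, 576602)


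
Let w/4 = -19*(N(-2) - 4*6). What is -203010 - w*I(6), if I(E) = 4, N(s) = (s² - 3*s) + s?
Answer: -207874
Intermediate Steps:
N(s) = s² - 2*s
w = 1216 (w = 4*(-19*(-2*(-2 - 2) - 4*6)) = 4*(-19*(-2*(-4) - 24)) = 4*(-19*(8 - 24)) = 4*(-19*(-16)) = 4*304 = 1216)
-203010 - w*I(6) = -203010 - 1216*4 = -203010 - 1*4864 = -203010 - 4864 = -207874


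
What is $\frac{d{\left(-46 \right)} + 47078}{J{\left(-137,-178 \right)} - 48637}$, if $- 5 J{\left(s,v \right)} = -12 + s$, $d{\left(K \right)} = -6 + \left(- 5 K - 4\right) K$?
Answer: $- \frac{45845}{60759} \approx -0.75454$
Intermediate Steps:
$d{\left(K \right)} = -6 + K \left(-4 - 5 K\right)$ ($d{\left(K \right)} = -6 + \left(-4 - 5 K\right) K = -6 + K \left(-4 - 5 K\right)$)
$J{\left(s,v \right)} = \frac{12}{5} - \frac{s}{5}$ ($J{\left(s,v \right)} = - \frac{-12 + s}{5} = \frac{12}{5} - \frac{s}{5}$)
$\frac{d{\left(-46 \right)} + 47078}{J{\left(-137,-178 \right)} - 48637} = \frac{\left(-6 - 5 \left(-46\right)^{2} - -184\right) + 47078}{\left(\frac{12}{5} - - \frac{137}{5}\right) - 48637} = \frac{\left(-6 - 10580 + 184\right) + 47078}{\left(\frac{12}{5} + \frac{137}{5}\right) - 48637} = \frac{\left(-6 - 10580 + 184\right) + 47078}{\frac{149}{5} - 48637} = \frac{-10402 + 47078}{- \frac{243036}{5}} = 36676 \left(- \frac{5}{243036}\right) = - \frac{45845}{60759}$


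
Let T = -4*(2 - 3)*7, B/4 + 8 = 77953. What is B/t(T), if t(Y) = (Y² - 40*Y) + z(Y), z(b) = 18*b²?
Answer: 11135/492 ≈ 22.632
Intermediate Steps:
B = 311780 (B = -32 + 4*77953 = -32 + 311812 = 311780)
T = 28 (T = -4*(-1)*7 = 4*7 = 28)
t(Y) = -40*Y + 19*Y² (t(Y) = (Y² - 40*Y) + 18*Y² = -40*Y + 19*Y²)
B/t(T) = 311780/((28*(-40 + 19*28))) = 311780/((28*(-40 + 532))) = 311780/((28*492)) = 311780/13776 = 311780*(1/13776) = 11135/492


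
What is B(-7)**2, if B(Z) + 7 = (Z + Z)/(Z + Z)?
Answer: 36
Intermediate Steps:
B(Z) = -6 (B(Z) = -7 + (Z + Z)/(Z + Z) = -7 + (2*Z)/((2*Z)) = -7 + (2*Z)*(1/(2*Z)) = -7 + 1 = -6)
B(-7)**2 = (-6)**2 = 36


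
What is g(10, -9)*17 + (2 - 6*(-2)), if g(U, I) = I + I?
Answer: -292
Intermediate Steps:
g(U, I) = 2*I
g(10, -9)*17 + (2 - 6*(-2)) = (2*(-9))*17 + (2 - 6*(-2)) = -18*17 + (2 + 12) = -306 + 14 = -292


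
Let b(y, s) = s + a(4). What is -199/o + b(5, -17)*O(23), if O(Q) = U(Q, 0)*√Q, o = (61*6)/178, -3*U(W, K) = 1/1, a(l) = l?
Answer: -17711/183 + 13*√23/3 ≈ -76.000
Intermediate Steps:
U(W, K) = -⅓ (U(W, K) = -⅓/1 = -⅓*1 = -⅓)
b(y, s) = 4 + s (b(y, s) = s + 4 = 4 + s)
o = 183/89 (o = 366*(1/178) = 183/89 ≈ 2.0562)
O(Q) = -√Q/3
-199/o + b(5, -17)*O(23) = -199/183/89 + (4 - 17)*(-√23/3) = -199*89/183 - (-13)*√23/3 = -17711/183 + 13*√23/3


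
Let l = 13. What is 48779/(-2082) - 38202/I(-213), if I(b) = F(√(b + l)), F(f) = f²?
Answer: 17445191/104100 ≈ 167.58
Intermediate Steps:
I(b) = 13 + b (I(b) = (√(b + 13))² = (√(13 + b))² = 13 + b)
48779/(-2082) - 38202/I(-213) = 48779/(-2082) - 38202/(13 - 213) = 48779*(-1/2082) - 38202/(-200) = -48779/2082 - 38202*(-1/200) = -48779/2082 + 19101/100 = 17445191/104100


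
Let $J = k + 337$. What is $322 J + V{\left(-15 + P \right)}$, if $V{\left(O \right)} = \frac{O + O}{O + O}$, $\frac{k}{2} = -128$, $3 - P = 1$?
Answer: $26083$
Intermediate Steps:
$P = 2$ ($P = 3 - 1 = 2$)
$k = -256$ ($k = 2 \left(-128\right) = -256$)
$J = 81$ ($J = -256 + 337 = 81$)
$V{\left(O \right)} = 1$ ($V{\left(O \right)} = \frac{2 O}{2 O} = 2 O \frac{1}{2 O} = 1$)
$322 J + V{\left(-15 + P \right)} = 322 \cdot 81 + 1 = 26082 + 1 = 26083$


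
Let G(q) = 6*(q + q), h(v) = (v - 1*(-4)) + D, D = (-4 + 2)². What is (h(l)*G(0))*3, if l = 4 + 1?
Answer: 0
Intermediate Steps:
l = 5
D = 4 (D = (-2)² = 4)
h(v) = 8 + v (h(v) = (v - 1*(-4)) + 4 = (v + 4) + 4 = (4 + v) + 4 = 8 + v)
G(q) = 12*q (G(q) = 6*(2*q) = 12*q)
(h(l)*G(0))*3 = ((8 + 5)*(12*0))*3 = (13*0)*3 = 0*3 = 0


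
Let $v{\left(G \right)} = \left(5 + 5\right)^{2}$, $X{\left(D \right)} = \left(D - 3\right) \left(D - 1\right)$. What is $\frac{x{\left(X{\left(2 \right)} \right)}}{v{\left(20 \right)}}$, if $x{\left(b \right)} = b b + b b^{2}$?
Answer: $0$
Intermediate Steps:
$X{\left(D \right)} = \left(-1 + D\right) \left(-3 + D\right)$ ($X{\left(D \right)} = \left(-3 + D\right) \left(-1 + D\right) = \left(-1 + D\right) \left(-3 + D\right)$)
$x{\left(b \right)} = b^{2} + b^{3}$
$v{\left(G \right)} = 100$ ($v{\left(G \right)} = 10^{2} = 100$)
$\frac{x{\left(X{\left(2 \right)} \right)}}{v{\left(20 \right)}} = \frac{\left(3 + 2^{2} - 8\right)^{2} \left(1 + \left(3 + 2^{2} - 8\right)\right)}{100} = \left(3 + 4 - 8\right)^{2} \left(1 + \left(3 + 4 - 8\right)\right) \frac{1}{100} = \left(-1\right)^{2} \left(1 - 1\right) \frac{1}{100} = 1 \cdot 0 \cdot \frac{1}{100} = 0 \cdot \frac{1}{100} = 0$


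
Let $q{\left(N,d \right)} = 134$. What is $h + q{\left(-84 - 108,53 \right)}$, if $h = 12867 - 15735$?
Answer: $-2734$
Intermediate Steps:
$h = -2868$
$h + q{\left(-84 - 108,53 \right)} = -2868 + 134 = -2734$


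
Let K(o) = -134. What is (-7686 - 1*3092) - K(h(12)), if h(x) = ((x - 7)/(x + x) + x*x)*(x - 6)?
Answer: -10644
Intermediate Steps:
h(x) = (-6 + x)*(x² + (-7 + x)/(2*x)) (h(x) = ((-7 + x)/((2*x)) + x²)*(-6 + x) = ((-7 + x)*(1/(2*x)) + x²)*(-6 + x) = ((-7 + x)/(2*x) + x²)*(-6 + x) = (x² + (-7 + x)/(2*x))*(-6 + x) = (-6 + x)*(x² + (-7 + x)/(2*x)))
(-7686 - 1*3092) - K(h(12)) = (-7686 - 1*3092) - 1*(-134) = (-7686 - 3092) + 134 = -10778 + 134 = -10644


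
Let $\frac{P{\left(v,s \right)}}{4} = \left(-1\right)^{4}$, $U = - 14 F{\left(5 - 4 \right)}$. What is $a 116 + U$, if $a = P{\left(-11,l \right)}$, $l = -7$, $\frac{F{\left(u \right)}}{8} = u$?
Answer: $352$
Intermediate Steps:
$F{\left(u \right)} = 8 u$
$U = -112$ ($U = - 14 \cdot 8 \left(5 - 4\right) = - 14 \cdot 8 \cdot 1 = \left(-14\right) 8 = -112$)
$P{\left(v,s \right)} = 4$ ($P{\left(v,s \right)} = 4 \left(-1\right)^{4} = 4 \cdot 1 = 4$)
$a = 4$
$a 116 + U = 4 \cdot 116 - 112 = 464 - 112 = 352$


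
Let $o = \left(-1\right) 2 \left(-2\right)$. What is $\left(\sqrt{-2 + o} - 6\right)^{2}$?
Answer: $\left(6 - \sqrt{2}\right)^{2} \approx 21.029$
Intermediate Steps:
$o = 4$ ($o = \left(-2\right) \left(-2\right) = 4$)
$\left(\sqrt{-2 + o} - 6\right)^{2} = \left(\sqrt{-2 + 4} - 6\right)^{2} = \left(\sqrt{2} - 6\right)^{2} = \left(-6 + \sqrt{2}\right)^{2}$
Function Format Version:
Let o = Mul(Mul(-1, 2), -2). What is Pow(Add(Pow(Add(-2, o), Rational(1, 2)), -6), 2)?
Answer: Pow(Add(6, Mul(-1, Pow(2, Rational(1, 2)))), 2) ≈ 21.029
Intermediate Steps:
o = 4 (o = Mul(-2, -2) = 4)
Pow(Add(Pow(Add(-2, o), Rational(1, 2)), -6), 2) = Pow(Add(Pow(Add(-2, 4), Rational(1, 2)), -6), 2) = Pow(Add(Pow(2, Rational(1, 2)), -6), 2) = Pow(Add(-6, Pow(2, Rational(1, 2))), 2)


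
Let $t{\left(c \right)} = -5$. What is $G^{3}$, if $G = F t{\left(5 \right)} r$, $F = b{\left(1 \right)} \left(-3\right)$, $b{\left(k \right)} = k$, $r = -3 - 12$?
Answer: $-11390625$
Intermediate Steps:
$r = -15$ ($r = -3 - 12 = -15$)
$F = -3$ ($F = 1 \left(-3\right) = -3$)
$G = -225$ ($G = \left(-3\right) \left(-5\right) \left(-15\right) = 15 \left(-15\right) = -225$)
$G^{3} = \left(-225\right)^{3} = -11390625$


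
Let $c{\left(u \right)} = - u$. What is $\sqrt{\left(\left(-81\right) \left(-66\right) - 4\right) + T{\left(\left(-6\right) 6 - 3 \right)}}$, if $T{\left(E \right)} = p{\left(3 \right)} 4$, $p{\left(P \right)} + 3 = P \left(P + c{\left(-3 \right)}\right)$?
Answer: $\sqrt{5402} \approx 73.498$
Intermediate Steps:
$p{\left(P \right)} = -3 + P \left(3 + P\right)$ ($p{\left(P \right)} = -3 + P \left(P - -3\right) = -3 + P \left(P + 3\right) = -3 + P \left(3 + P\right)$)
$T{\left(E \right)} = 60$ ($T{\left(E \right)} = \left(-3 + 3^{2} + 3 \cdot 3\right) 4 = \left(-3 + 9 + 9\right) 4 = 15 \cdot 4 = 60$)
$\sqrt{\left(\left(-81\right) \left(-66\right) - 4\right) + T{\left(\left(-6\right) 6 - 3 \right)}} = \sqrt{\left(\left(-81\right) \left(-66\right) - 4\right) + 60} = \sqrt{\left(5346 - 4\right) + 60} = \sqrt{5342 + 60} = \sqrt{5402}$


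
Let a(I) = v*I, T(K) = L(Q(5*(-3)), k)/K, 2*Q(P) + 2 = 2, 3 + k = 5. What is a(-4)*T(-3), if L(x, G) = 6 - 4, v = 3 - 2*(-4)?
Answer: 88/3 ≈ 29.333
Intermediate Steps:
v = 11 (v = 3 + 8 = 11)
k = 2 (k = -3 + 5 = 2)
Q(P) = 0 (Q(P) = -1 + (½)*2 = -1 + 1 = 0)
L(x, G) = 2
T(K) = 2/K
a(I) = 11*I
a(-4)*T(-3) = (11*(-4))*(2/(-3)) = -88*(-1)/3 = -44*(-⅔) = 88/3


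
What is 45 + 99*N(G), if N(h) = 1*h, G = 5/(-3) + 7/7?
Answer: -21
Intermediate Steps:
G = -⅔ (G = 5*(-⅓) + 7*(⅐) = -5/3 + 1 = -⅔ ≈ -0.66667)
N(h) = h
45 + 99*N(G) = 45 + 99*(-⅔) = 45 - 66 = -21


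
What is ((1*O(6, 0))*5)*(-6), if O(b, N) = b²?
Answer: -1080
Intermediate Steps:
((1*O(6, 0))*5)*(-6) = ((1*6²)*5)*(-6) = ((1*36)*5)*(-6) = (36*5)*(-6) = 180*(-6) = -1080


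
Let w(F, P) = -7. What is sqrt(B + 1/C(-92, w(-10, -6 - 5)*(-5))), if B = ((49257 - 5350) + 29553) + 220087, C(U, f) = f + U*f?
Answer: 23*sqrt(114880090)/455 ≈ 541.80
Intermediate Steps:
B = 293547 (B = (43907 + 29553) + 220087 = 73460 + 220087 = 293547)
sqrt(B + 1/C(-92, w(-10, -6 - 5)*(-5))) = sqrt(293547 + 1/((-7*(-5))*(1 - 92))) = sqrt(293547 + 1/(35*(-91))) = sqrt(293547 + 1/(-3185)) = sqrt(293547 - 1/3185) = sqrt(934947194/3185) = 23*sqrt(114880090)/455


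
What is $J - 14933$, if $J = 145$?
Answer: $-14788$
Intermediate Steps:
$J - 14933 = 145 - 14933 = -14788$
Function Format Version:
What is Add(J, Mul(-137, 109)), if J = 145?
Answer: -14788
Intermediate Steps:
Add(J, Mul(-137, 109)) = Add(145, Mul(-137, 109)) = Add(145, -14933) = -14788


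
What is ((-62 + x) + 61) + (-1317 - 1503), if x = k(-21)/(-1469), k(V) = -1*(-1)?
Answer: -4144050/1469 ≈ -2821.0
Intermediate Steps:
k(V) = 1
x = -1/1469 (x = 1/(-1469) = 1*(-1/1469) = -1/1469 ≈ -0.00068074)
((-62 + x) + 61) + (-1317 - 1503) = ((-62 - 1/1469) + 61) + (-1317 - 1503) = (-91079/1469 + 61) - 2820 = -1470/1469 - 2820 = -4144050/1469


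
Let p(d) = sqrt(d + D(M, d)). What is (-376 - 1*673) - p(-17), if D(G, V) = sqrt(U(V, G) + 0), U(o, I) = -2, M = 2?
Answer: -1049 - sqrt(-17 + I*sqrt(2)) ≈ -1049.2 - 4.1267*I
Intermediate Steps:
D(G, V) = I*sqrt(2) (D(G, V) = sqrt(-2 + 0) = sqrt(-2) = I*sqrt(2))
p(d) = sqrt(d + I*sqrt(2))
(-376 - 1*673) - p(-17) = (-376 - 1*673) - sqrt(-17 + I*sqrt(2)) = (-376 - 673) - sqrt(-17 + I*sqrt(2)) = -1049 - sqrt(-17 + I*sqrt(2))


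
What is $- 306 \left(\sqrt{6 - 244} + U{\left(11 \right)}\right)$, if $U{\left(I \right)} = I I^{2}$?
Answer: $-407286 - 306 i \sqrt{238} \approx -4.0729 \cdot 10^{5} - 4720.7 i$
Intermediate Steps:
$U{\left(I \right)} = I^{3}$
$- 306 \left(\sqrt{6 - 244} + U{\left(11 \right)}\right) = - 306 \left(\sqrt{6 - 244} + 11^{3}\right) = - 306 \left(\sqrt{-238} + 1331\right) = - 306 \left(i \sqrt{238} + 1331\right) = - 306 \left(1331 + i \sqrt{238}\right) = -407286 - 306 i \sqrt{238}$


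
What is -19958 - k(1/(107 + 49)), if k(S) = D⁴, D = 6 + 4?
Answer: -29958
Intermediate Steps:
D = 10
k(S) = 10000 (k(S) = 10⁴ = 10000)
-19958 - k(1/(107 + 49)) = -19958 - 1*10000 = -19958 - 10000 = -29958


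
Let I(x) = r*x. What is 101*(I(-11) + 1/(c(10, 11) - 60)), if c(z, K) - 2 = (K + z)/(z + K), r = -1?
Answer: 63226/57 ≈ 1109.2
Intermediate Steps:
c(z, K) = 3 (c(z, K) = 2 + (K + z)/(z + K) = 2 + (K + z)/(K + z) = 2 + 1 = 3)
I(x) = -x
101*(I(-11) + 1/(c(10, 11) - 60)) = 101*(-1*(-11) + 1/(3 - 60)) = 101*(11 + 1/(-57)) = 101*(11 - 1/57) = 101*(626/57) = 63226/57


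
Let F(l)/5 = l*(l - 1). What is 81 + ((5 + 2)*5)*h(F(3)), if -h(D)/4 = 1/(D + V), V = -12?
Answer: 659/9 ≈ 73.222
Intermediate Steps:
F(l) = 5*l*(-1 + l) (F(l) = 5*(l*(l - 1)) = 5*(l*(-1 + l)) = 5*l*(-1 + l))
h(D) = -4/(-12 + D) (h(D) = -4/(D - 12) = -4/(-12 + D))
81 + ((5 + 2)*5)*h(F(3)) = 81 + ((5 + 2)*5)*(-4/(-12 + 5*3*(-1 + 3))) = 81 + (7*5)*(-4/(-12 + 5*3*2)) = 81 + 35*(-4/(-12 + 30)) = 81 + 35*(-4/18) = 81 + 35*(-4*1/18) = 81 + 35*(-2/9) = 81 - 70/9 = 659/9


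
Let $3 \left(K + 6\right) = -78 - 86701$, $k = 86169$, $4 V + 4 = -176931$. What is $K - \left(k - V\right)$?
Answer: $- \frac{1912021}{12} \approx -1.5934 \cdot 10^{5}$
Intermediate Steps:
$V = - \frac{176935}{4}$ ($V = -1 + \frac{1}{4} \left(-176931\right) = -1 - \frac{176931}{4} = - \frac{176935}{4} \approx -44234.0$)
$K = - \frac{86797}{3}$ ($K = -6 + \frac{-78 - 86701}{3} = -6 + \frac{1}{3} \left(-86779\right) = -6 - \frac{86779}{3} = - \frac{86797}{3} \approx -28932.0$)
$K - \left(k - V\right) = - \frac{86797}{3} - \left(86169 - - \frac{176935}{4}\right) = - \frac{86797}{3} - \left(86169 + \frac{176935}{4}\right) = - \frac{86797}{3} - \frac{521611}{4} = - \frac{1912021}{12}$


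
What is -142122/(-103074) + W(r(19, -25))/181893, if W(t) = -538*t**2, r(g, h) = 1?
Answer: 4299257189/3124739847 ≈ 1.3759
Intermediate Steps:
-142122/(-103074) + W(r(19, -25))/181893 = -142122/(-103074) - 538*1**2/181893 = -142122*(-1/103074) - 538*1*(1/181893) = 23687/17179 - 538*1/181893 = 23687/17179 - 538/181893 = 4299257189/3124739847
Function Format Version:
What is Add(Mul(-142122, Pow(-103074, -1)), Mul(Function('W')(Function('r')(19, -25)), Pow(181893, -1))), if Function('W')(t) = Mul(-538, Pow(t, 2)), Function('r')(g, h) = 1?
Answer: Rational(4299257189, 3124739847) ≈ 1.3759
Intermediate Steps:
Add(Mul(-142122, Pow(-103074, -1)), Mul(Function('W')(Function('r')(19, -25)), Pow(181893, -1))) = Add(Mul(-142122, Pow(-103074, -1)), Mul(Mul(-538, Pow(1, 2)), Pow(181893, -1))) = Add(Mul(-142122, Rational(-1, 103074)), Mul(Mul(-538, 1), Rational(1, 181893))) = Add(Rational(23687, 17179), Mul(-538, Rational(1, 181893))) = Add(Rational(23687, 17179), Rational(-538, 181893)) = Rational(4299257189, 3124739847)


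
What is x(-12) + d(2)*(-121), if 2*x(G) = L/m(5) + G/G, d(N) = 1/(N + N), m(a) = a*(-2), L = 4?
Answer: -599/20 ≈ -29.950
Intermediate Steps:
m(a) = -2*a
d(N) = 1/(2*N)
x(G) = 3/10 (x(G) = (4/((-2*5)) + G/G)/2 = (4/(-10) + 1)/2 = (4*(-⅒) + 1)/2 = (-⅖ + 1)/2 = (½)*(⅗) = 3/10)
x(-12) + d(2)*(-121) = 3/10 + ((½)/2)*(-121) = 3/10 + ((½)*(½))*(-121) = 3/10 + (¼)*(-121) = 3/10 - 121/4 = -599/20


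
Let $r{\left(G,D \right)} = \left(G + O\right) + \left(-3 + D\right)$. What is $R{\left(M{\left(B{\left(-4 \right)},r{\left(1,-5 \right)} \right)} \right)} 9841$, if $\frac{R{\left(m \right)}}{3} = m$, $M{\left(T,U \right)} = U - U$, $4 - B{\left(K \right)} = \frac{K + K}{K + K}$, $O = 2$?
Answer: $0$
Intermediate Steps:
$r{\left(G,D \right)} = -1 + D + G$ ($r{\left(G,D \right)} = \left(G + 2\right) + \left(-3 + D\right) = \left(2 + G\right) + \left(-3 + D\right) = -1 + D + G$)
$B{\left(K \right)} = 3$ ($B{\left(K \right)} = 4 - \frac{K + K}{K + K} = 4 - \frac{2 K}{2 K} = 4 - 2 K \frac{1}{2 K} = 4 - 1 = 3$)
$M{\left(T,U \right)} = 0$
$R{\left(m \right)} = 3 m$
$R{\left(M{\left(B{\left(-4 \right)},r{\left(1,-5 \right)} \right)} \right)} 9841 = 3 \cdot 0 \cdot 9841 = 0 \cdot 9841 = 0$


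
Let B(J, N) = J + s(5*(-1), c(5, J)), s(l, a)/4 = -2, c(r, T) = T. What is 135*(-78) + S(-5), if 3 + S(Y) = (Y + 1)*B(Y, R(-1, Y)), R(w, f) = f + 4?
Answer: -10481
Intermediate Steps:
s(l, a) = -8 (s(l, a) = 4*(-2) = -8)
R(w, f) = 4 + f
B(J, N) = -8 + J (B(J, N) = J - 8 = -8 + J)
S(Y) = -3 + (1 + Y)*(-8 + Y) (S(Y) = -3 + (Y + 1)*(-8 + Y) = -3 + (1 + Y)*(-8 + Y))
135*(-78) + S(-5) = 135*(-78) + (-11 - 5 - 5*(-8 - 5)) = -10530 + (-11 - 5 - 5*(-13)) = -10530 + (-11 - 5 + 65) = -10530 + 49 = -10481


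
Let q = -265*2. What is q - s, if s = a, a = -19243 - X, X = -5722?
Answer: 12991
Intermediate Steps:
q = -530
a = -13521 (a = -19243 - 1*(-5722) = -19243 + 5722 = -13521)
s = -13521
q - s = -530 - 1*(-13521) = -530 + 13521 = 12991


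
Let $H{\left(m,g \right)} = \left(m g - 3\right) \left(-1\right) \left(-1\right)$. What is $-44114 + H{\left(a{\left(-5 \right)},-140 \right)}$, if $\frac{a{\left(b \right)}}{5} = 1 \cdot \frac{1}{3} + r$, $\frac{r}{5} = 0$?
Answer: $- \frac{133051}{3} \approx -44350.0$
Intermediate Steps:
$r = 0$ ($r = 5 \cdot 0 = 0$)
$a{\left(b \right)} = \frac{5}{3}$ ($a{\left(b \right)} = 5 \left(1 \cdot \frac{1}{3} + 0\right) = 5 \left(\frac{1}{3} + 0\right) = 5 \cdot \frac{1}{3} = \frac{5}{3}$)
$H{\left(m,g \right)} = -3 + g m$ ($H{\left(m,g \right)} = \left(g m - 3\right) \left(-1\right) \left(-1\right) = \left(-3 + g m\right) \left(-1\right) \left(-1\right) = \left(3 - g m\right) \left(-1\right) = -3 + g m$)
$-44114 + H{\left(a{\left(-5 \right)},-140 \right)} = -44114 - \frac{709}{3} = - \frac{133051}{3}$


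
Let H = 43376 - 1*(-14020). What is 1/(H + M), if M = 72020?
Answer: 1/129416 ≈ 7.7270e-6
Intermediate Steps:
H = 57396 (H = 43376 + 14020 = 57396)
1/(H + M) = 1/(57396 + 72020) = 1/129416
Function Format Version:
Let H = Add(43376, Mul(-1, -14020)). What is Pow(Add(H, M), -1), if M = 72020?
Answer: Rational(1, 129416) ≈ 7.7270e-6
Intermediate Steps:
H = 57396 (H = Add(43376, 14020) = 57396)
Pow(Add(H, M), -1) = Pow(Add(57396, 72020), -1) = Pow(129416, -1) = Rational(1, 129416)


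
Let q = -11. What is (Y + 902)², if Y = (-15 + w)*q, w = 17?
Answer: 774400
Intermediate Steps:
Y = -22 (Y = (-15 + 17)*(-11) = 2*(-11) = -22)
(Y + 902)² = (-22 + 902)² = 880² = 774400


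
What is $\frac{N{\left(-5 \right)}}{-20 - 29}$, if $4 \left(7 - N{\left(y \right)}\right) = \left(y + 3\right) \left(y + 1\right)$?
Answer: $- \frac{5}{49} \approx -0.10204$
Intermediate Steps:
$N{\left(y \right)} = 7 - \frac{\left(1 + y\right) \left(3 + y\right)}{4}$ ($N{\left(y \right)} = 7 - \frac{\left(y + 3\right) \left(y + 1\right)}{4} = 7 - \frac{\left(3 + y\right) \left(1 + y\right)}{4} = 7 - \frac{\left(1 + y\right) \left(3 + y\right)}{4}$)
$\frac{N{\left(-5 \right)}}{-20 - 29} = \frac{\frac{25}{4} - -5 - \frac{\left(-5\right)^{2}}{4}}{-20 - 29} = \frac{\frac{25}{4} + 5 - \frac{25}{4}}{-49} = - \frac{\frac{25}{4} + 5 - \frac{25}{4}}{49} = \left(- \frac{1}{49}\right) 5 = - \frac{5}{49}$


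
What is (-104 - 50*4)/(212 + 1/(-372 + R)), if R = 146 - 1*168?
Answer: -119776/83527 ≈ -1.4340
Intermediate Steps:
R = -22 (R = 146 - 168 = -22)
(-104 - 50*4)/(212 + 1/(-372 + R)) = (-104 - 50*4)/(212 + 1/(-372 - 22)) = (-104 - 200)/(212 + 1/(-394)) = -304/(212 - 1/394) = -304/83527/394 = -304*394/83527 = -119776/83527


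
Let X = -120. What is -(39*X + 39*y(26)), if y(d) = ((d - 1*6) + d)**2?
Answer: -77844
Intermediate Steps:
y(d) = (-6 + 2*d)**2 (y(d) = ((d - 6) + d)**2 = ((-6 + d) + d)**2 = (-6 + 2*d)**2)
-(39*X + 39*y(26)) = -(-4680 + 156*(-3 + 26)**2) = -39/(1/(-120 + 4*23**2)) = -39/(1/(-120 + 4*529)) = -39/(1/(-120 + 2116)) = -39/(1/1996) = -39/1/1996 = -39*1996 = -77844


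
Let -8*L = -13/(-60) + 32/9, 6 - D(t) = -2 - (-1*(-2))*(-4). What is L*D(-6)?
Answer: 0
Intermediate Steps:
D(t) = 0 (D(t) = 6 - (-2 - (-1*(-2))*(-4)) = 6 - (-2 - 2*(-4)) = 6 - (-2 - 1*(-8)) = 6 - (-2 + 8) = 6 - 1*6 = 6 - 6 = 0)
L = -679/1440 (L = -(-13/(-60) + 32/9)/8 = -(-13*(-1/60) + 32*(⅑))/8 = -(13/60 + 32/9)/8 = -⅛*679/180 = -679/1440 ≈ -0.47153)
L*D(-6) = -679/1440*0 = 0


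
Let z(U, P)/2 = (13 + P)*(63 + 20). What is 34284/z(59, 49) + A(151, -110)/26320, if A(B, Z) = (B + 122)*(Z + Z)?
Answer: 507531/483724 ≈ 1.0492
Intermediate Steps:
z(U, P) = 2158 + 166*P (z(U, P) = 2*((13 + P)*(63 + 20)) = 2*((13 + P)*83) = 2*(1079 + 83*P) = 2158 + 166*P)
A(B, Z) = 2*Z*(122 + B) (A(B, Z) = (122 + B)*(2*Z) = 2*Z*(122 + B))
34284/z(59, 49) + A(151, -110)/26320 = 34284/(2158 + 166*49) + (2*(-110)*(122 + 151))/26320 = 34284/(2158 + 8134) + (2*(-110)*273)*(1/26320) = 34284/10292 - 60060*1/26320 = 34284*(1/10292) - 429/188 = 8571/2573 - 429/188 = 507531/483724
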